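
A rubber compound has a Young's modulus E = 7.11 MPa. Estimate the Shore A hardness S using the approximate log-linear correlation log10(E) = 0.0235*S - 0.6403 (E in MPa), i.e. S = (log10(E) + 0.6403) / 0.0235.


log10(E) = 0.0235*S - 0.6403  =>  S = (log10(E) + 0.6403) / 0.0235
log10(7.11) = 0.851870
S = (0.851870 + 0.6403) / 0.0235 = 1.492170 / 0.0235
S = 63.5

Shore A = 63.5


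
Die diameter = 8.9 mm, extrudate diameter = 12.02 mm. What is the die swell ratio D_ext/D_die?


Die swell ratio = D_extrudate / D_die
= 12.02 / 8.9
= 1.351

Die swell = 1.351


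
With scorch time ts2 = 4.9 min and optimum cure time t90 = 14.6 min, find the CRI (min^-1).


CRI = 100 / (t90 - ts2)
= 100 / (14.6 - 4.9)
= 100 / 9.7
= 10.31 min^-1

10.31 min^-1


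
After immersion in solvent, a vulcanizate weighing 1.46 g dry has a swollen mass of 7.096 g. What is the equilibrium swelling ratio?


Q = W_swollen / W_dry
Q = 7.096 / 1.46
Q = 4.86

Q = 4.86


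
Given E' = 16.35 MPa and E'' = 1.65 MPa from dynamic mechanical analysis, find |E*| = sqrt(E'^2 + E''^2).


|E*| = sqrt(E'^2 + E''^2)
= sqrt(16.35^2 + 1.65^2)
= sqrt(267.3225 + 2.7225)
= 16.433 MPa

16.433 MPa


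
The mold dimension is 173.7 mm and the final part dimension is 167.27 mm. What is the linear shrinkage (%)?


Shrinkage = (mold - part) / mold * 100
= (173.7 - 167.27) / 173.7 * 100
= 6.43 / 173.7 * 100
= 3.7%

3.7%


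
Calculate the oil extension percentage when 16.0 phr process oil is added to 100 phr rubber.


Oil % = oil / (100 + oil) * 100
= 16.0 / (100 + 16.0) * 100
= 16.0 / 116.0 * 100
= 13.79%

13.79%


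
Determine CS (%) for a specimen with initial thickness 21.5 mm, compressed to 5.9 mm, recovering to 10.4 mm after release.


CS = (t0 - recovered) / (t0 - ts) * 100
= (21.5 - 10.4) / (21.5 - 5.9) * 100
= 11.1 / 15.6 * 100
= 71.2%

71.2%


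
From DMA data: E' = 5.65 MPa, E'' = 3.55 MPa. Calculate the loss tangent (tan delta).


tan delta = E'' / E'
= 3.55 / 5.65
= 0.6283

tan delta = 0.6283


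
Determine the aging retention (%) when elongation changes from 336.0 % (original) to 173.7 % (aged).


Retention = aged / original * 100
= 173.7 / 336.0 * 100
= 51.7%

51.7%


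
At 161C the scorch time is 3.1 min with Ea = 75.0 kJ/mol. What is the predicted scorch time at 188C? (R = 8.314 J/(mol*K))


Convert temperatures: T1 = 161 + 273.15 = 434.15 K, T2 = 188 + 273.15 = 461.15 K
ts2_new = 3.1 * exp(75000 / 8.314 * (1/461.15 - 1/434.15))
1/T2 - 1/T1 = -1.3486e-04
ts2_new = 0.92 min

0.92 min


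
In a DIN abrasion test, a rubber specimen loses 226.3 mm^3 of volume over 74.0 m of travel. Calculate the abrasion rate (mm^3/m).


Rate = volume_loss / distance
= 226.3 / 74.0
= 3.058 mm^3/m

3.058 mm^3/m


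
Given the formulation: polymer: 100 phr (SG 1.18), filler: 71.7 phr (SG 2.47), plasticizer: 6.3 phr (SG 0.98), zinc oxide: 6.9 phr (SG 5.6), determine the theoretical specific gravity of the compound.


Sum of weights = 184.9
Volume contributions:
  polymer: 100/1.18 = 84.7458
  filler: 71.7/2.47 = 29.0283
  plasticizer: 6.3/0.98 = 6.4286
  zinc oxide: 6.9/5.6 = 1.2321
Sum of volumes = 121.4348
SG = 184.9 / 121.4348 = 1.523

SG = 1.523


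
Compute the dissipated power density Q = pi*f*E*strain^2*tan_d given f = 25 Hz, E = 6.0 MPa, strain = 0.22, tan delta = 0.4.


Q = pi * f * E * strain^2 * tan_d
= pi * 25 * 6.0 * 0.22^2 * 0.4
= pi * 25 * 6.0 * 0.0484 * 0.4
= 9.1232

Q = 9.1232


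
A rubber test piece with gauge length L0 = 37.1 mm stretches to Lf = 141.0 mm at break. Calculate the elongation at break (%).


Elongation = (Lf - L0) / L0 * 100
= (141.0 - 37.1) / 37.1 * 100
= 103.9 / 37.1 * 100
= 280.1%

280.1%


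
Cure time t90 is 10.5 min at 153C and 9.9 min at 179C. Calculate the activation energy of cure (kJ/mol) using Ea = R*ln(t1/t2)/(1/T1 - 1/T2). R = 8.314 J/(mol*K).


T1 = 426.15 K, T2 = 452.15 K
1/T1 - 1/T2 = 1.3494e-04
ln(t1/t2) = ln(10.5/9.9) = 0.0588
Ea = 8.314 * 0.0588 / 1.3494e-04 = 3625.4177 J/mol
Ea = 3.63 kJ/mol

3.63 kJ/mol


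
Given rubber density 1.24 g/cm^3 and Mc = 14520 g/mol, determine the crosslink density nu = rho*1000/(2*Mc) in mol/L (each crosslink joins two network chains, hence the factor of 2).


nu = rho * 1000 / (2 * Mc)
nu = 1.24 * 1000 / (2 * 14520)
nu = 1240.0 / 29040
nu = 0.0427 mol/L

0.0427 mol/L


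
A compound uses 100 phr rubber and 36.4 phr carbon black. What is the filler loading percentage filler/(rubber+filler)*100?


Filler % = filler / (rubber + filler) * 100
= 36.4 / (100 + 36.4) * 100
= 36.4 / 136.4 * 100
= 26.69%

26.69%


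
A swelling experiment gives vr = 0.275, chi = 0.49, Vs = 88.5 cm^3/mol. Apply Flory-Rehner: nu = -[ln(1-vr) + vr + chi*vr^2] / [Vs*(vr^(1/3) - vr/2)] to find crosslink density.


ln(1 - vr) = ln(1 - 0.275) = -0.3216
Numerator = -((-0.3216) + 0.275 + 0.49 * 0.275^2) = 0.0095
Denominator = 88.5 * (0.275^(1/3) - 0.275/2) = 45.3824
nu = 0.0095 / 45.3824 = 2.0994e-04 mol/cm^3

2.0994e-04 mol/cm^3


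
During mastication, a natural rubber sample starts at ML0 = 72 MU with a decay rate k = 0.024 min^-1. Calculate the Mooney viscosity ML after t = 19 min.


ML = ML0 * exp(-k * t)
ML = 72 * exp(-0.024 * 19)
ML = 72 * 0.6338
ML = 45.63 MU

45.63 MU


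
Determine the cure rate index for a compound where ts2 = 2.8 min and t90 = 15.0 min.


CRI = 100 / (t90 - ts2)
= 100 / (15.0 - 2.8)
= 100 / 12.2
= 8.2 min^-1

8.2 min^-1


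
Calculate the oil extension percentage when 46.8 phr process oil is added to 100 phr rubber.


Oil % = oil / (100 + oil) * 100
= 46.8 / (100 + 46.8) * 100
= 46.8 / 146.8 * 100
= 31.88%

31.88%


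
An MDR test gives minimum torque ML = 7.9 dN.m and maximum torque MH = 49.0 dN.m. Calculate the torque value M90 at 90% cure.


M90 = ML + 0.9 * (MH - ML)
M90 = 7.9 + 0.9 * (49.0 - 7.9)
M90 = 7.9 + 0.9 * 41.1
M90 = 44.89 dN.m

44.89 dN.m


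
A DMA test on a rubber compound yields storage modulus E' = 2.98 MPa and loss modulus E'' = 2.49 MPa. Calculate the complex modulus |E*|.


|E*| = sqrt(E'^2 + E''^2)
= sqrt(2.98^2 + 2.49^2)
= sqrt(8.8804 + 6.2001)
= 3.883 MPa

3.883 MPa


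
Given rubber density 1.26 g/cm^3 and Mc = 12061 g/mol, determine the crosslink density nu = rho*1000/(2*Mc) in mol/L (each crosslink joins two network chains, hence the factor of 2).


nu = rho * 1000 / (2 * Mc)
nu = 1.26 * 1000 / (2 * 12061)
nu = 1260.0 / 24122
nu = 0.0522 mol/L

0.0522 mol/L


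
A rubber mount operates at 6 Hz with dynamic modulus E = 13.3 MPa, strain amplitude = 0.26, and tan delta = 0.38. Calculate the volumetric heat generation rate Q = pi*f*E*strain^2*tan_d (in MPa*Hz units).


Q = pi * f * E * strain^2 * tan_d
= pi * 6 * 13.3 * 0.26^2 * 0.38
= pi * 6 * 13.3 * 0.0676 * 0.38
= 6.4400

Q = 6.4400


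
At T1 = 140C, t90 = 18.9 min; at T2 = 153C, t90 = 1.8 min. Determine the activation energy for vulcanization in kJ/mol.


T1 = 413.15 K, T2 = 426.15 K
1/T1 - 1/T2 = 7.3837e-05
ln(t1/t2) = ln(18.9/1.8) = 2.3514
Ea = 8.314 * 2.3514 / 7.3837e-05 = 264763.9561 J/mol
Ea = 264.76 kJ/mol

264.76 kJ/mol


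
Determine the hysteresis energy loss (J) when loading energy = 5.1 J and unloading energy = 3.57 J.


Hysteresis loss = loading - unloading
= 5.1 - 3.57
= 1.53 J

1.53 J


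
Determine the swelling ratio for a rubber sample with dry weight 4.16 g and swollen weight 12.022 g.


Q = W_swollen / W_dry
Q = 12.022 / 4.16
Q = 2.89

Q = 2.89


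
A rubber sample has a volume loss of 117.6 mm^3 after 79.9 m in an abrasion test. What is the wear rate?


Rate = volume_loss / distance
= 117.6 / 79.9
= 1.472 mm^3/m

1.472 mm^3/m


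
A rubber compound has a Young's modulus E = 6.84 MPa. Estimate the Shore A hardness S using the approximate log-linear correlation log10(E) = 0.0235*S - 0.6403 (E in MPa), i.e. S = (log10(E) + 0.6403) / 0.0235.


log10(E) = 0.0235*S - 0.6403  =>  S = (log10(E) + 0.6403) / 0.0235
log10(6.84) = 0.835056
S = (0.835056 + 0.6403) / 0.0235 = 1.475356 / 0.0235
S = 62.8

Shore A = 62.8


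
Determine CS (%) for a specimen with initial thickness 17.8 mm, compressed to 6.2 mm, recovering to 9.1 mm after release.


CS = (t0 - recovered) / (t0 - ts) * 100
= (17.8 - 9.1) / (17.8 - 6.2) * 100
= 8.7 / 11.6 * 100
= 75.0%

75.0%


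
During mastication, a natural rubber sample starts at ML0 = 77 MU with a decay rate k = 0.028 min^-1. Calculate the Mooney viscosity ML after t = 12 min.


ML = ML0 * exp(-k * t)
ML = 77 * exp(-0.028 * 12)
ML = 77 * 0.7146
ML = 55.03 MU

55.03 MU


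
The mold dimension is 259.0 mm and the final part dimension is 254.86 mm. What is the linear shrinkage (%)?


Shrinkage = (mold - part) / mold * 100
= (259.0 - 254.86) / 259.0 * 100
= 4.14 / 259.0 * 100
= 1.6%

1.6%


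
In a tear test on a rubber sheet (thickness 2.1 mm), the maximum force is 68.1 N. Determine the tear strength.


Tear strength = force / thickness
= 68.1 / 2.1
= 32.43 N/mm

32.43 N/mm


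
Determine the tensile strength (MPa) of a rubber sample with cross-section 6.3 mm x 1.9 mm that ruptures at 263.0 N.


Area = width * thickness = 6.3 * 1.9 = 11.97 mm^2
TS = force / area = 263.0 / 11.97 = 21.97 MPa

21.97 MPa


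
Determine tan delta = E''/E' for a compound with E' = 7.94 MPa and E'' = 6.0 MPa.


tan delta = E'' / E'
= 6.0 / 7.94
= 0.7557

tan delta = 0.7557


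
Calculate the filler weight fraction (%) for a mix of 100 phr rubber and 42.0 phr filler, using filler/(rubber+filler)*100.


Filler % = filler / (rubber + filler) * 100
= 42.0 / (100 + 42.0) * 100
= 42.0 / 142.0 * 100
= 29.58%

29.58%


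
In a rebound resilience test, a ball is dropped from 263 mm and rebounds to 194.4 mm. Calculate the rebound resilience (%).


Resilience = h_rebound / h_drop * 100
= 194.4 / 263 * 100
= 73.9%

73.9%


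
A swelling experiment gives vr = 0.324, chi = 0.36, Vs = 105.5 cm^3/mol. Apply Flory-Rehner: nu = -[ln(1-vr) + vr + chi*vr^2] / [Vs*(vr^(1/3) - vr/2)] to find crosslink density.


ln(1 - vr) = ln(1 - 0.324) = -0.3916
Numerator = -((-0.3916) + 0.324 + 0.36 * 0.324^2) = 0.0298
Denominator = 105.5 * (0.324^(1/3) - 0.324/2) = 55.3694
nu = 0.0298 / 55.3694 = 5.3768e-04 mol/cm^3

5.3768e-04 mol/cm^3


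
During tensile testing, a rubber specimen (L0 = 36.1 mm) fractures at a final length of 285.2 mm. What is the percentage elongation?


Elongation = (Lf - L0) / L0 * 100
= (285.2 - 36.1) / 36.1 * 100
= 249.1 / 36.1 * 100
= 690.0%

690.0%


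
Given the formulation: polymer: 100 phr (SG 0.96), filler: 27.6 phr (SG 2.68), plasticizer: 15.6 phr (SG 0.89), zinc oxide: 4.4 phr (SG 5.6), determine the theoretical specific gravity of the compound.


Sum of weights = 147.6
Volume contributions:
  polymer: 100/0.96 = 104.1667
  filler: 27.6/2.68 = 10.2985
  plasticizer: 15.6/0.89 = 17.5281
  zinc oxide: 4.4/5.6 = 0.7857
Sum of volumes = 132.7790
SG = 147.6 / 132.7790 = 1.112

SG = 1.112


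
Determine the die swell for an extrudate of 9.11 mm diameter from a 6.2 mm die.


Die swell ratio = D_extrudate / D_die
= 9.11 / 6.2
= 1.469

Die swell = 1.469


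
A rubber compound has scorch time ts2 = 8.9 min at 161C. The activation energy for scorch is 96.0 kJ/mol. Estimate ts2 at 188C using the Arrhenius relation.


Convert temperatures: T1 = 161 + 273.15 = 434.15 K, T2 = 188 + 273.15 = 461.15 K
ts2_new = 8.9 * exp(96000 / 8.314 * (1/461.15 - 1/434.15))
1/T2 - 1/T1 = -1.3486e-04
ts2_new = 1.88 min

1.88 min


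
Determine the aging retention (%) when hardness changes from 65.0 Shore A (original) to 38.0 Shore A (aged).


Retention = aged / original * 100
= 38.0 / 65.0 * 100
= 58.5%

58.5%


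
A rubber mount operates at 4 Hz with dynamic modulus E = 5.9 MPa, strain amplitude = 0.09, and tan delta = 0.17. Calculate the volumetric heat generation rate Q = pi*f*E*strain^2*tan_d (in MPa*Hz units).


Q = pi * f * E * strain^2 * tan_d
= pi * 4 * 5.9 * 0.09^2 * 0.17
= pi * 4 * 5.9 * 0.0081 * 0.17
= 0.1021

Q = 0.1021


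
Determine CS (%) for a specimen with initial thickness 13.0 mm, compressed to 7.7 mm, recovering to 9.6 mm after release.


CS = (t0 - recovered) / (t0 - ts) * 100
= (13.0 - 9.6) / (13.0 - 7.7) * 100
= 3.4 / 5.3 * 100
= 64.2%

64.2%


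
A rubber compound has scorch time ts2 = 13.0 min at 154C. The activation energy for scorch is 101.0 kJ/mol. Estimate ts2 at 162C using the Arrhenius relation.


Convert temperatures: T1 = 154 + 273.15 = 427.15 K, T2 = 162 + 273.15 = 435.15 K
ts2_new = 13.0 * exp(101000 / 8.314 * (1/435.15 - 1/427.15))
1/T2 - 1/T1 = -4.3040e-05
ts2_new = 7.71 min

7.71 min


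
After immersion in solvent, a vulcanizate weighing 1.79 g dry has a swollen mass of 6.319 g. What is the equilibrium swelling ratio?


Q = W_swollen / W_dry
Q = 6.319 / 1.79
Q = 3.53

Q = 3.53


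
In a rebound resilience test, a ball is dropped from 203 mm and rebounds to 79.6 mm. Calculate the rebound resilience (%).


Resilience = h_rebound / h_drop * 100
= 79.6 / 203 * 100
= 39.2%

39.2%


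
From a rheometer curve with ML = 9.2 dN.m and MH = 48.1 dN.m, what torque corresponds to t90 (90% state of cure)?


M90 = ML + 0.9 * (MH - ML)
M90 = 9.2 + 0.9 * (48.1 - 9.2)
M90 = 9.2 + 0.9 * 38.9
M90 = 44.21 dN.m

44.21 dN.m


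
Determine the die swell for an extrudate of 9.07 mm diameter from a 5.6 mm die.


Die swell ratio = D_extrudate / D_die
= 9.07 / 5.6
= 1.62

Die swell = 1.62


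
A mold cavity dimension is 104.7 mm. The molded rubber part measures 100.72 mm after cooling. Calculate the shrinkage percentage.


Shrinkage = (mold - part) / mold * 100
= (104.7 - 100.72) / 104.7 * 100
= 3.98 / 104.7 * 100
= 3.8%

3.8%


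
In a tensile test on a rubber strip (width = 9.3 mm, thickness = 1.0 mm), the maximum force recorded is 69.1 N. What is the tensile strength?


Area = width * thickness = 9.3 * 1.0 = 9.3 mm^2
TS = force / area = 69.1 / 9.3 = 7.43 MPa

7.43 MPa


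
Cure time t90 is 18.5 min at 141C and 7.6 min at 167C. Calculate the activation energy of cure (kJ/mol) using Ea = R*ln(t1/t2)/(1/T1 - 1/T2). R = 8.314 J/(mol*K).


T1 = 414.15 K, T2 = 440.15 K
1/T1 - 1/T2 = 1.4263e-04
ln(t1/t2) = ln(18.5/7.6) = 0.8896
Ea = 8.314 * 0.8896 / 1.4263e-04 = 51856.2127 J/mol
Ea = 51.86 kJ/mol

51.86 kJ/mol


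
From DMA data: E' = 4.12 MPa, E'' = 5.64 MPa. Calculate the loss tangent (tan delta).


tan delta = E'' / E'
= 5.64 / 4.12
= 1.3689

tan delta = 1.3689


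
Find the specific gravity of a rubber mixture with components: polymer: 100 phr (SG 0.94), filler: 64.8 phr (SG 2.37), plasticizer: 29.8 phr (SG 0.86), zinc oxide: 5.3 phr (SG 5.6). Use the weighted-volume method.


Sum of weights = 199.9
Volume contributions:
  polymer: 100/0.94 = 106.3830
  filler: 64.8/2.37 = 27.3418
  plasticizer: 29.8/0.86 = 34.6512
  zinc oxide: 5.3/5.6 = 0.9464
Sum of volumes = 169.3223
SG = 199.9 / 169.3223 = 1.181

SG = 1.181


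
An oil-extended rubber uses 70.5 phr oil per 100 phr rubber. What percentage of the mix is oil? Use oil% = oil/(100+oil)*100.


Oil % = oil / (100 + oil) * 100
= 70.5 / (100 + 70.5) * 100
= 70.5 / 170.5 * 100
= 41.35%

41.35%


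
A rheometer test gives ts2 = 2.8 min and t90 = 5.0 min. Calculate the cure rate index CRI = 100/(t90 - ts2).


CRI = 100 / (t90 - ts2)
= 100 / (5.0 - 2.8)
= 100 / 2.2
= 45.45 min^-1

45.45 min^-1


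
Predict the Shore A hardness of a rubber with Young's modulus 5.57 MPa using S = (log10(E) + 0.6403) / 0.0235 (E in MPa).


log10(E) = 0.0235*S - 0.6403  =>  S = (log10(E) + 0.6403) / 0.0235
log10(5.57) = 0.745855
S = (0.745855 + 0.6403) / 0.0235 = 1.386155 / 0.0235
S = 59.0

Shore A = 59.0


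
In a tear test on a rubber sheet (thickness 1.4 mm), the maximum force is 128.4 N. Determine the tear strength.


Tear strength = force / thickness
= 128.4 / 1.4
= 91.71 N/mm

91.71 N/mm


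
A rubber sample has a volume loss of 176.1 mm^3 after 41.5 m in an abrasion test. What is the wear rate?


Rate = volume_loss / distance
= 176.1 / 41.5
= 4.243 mm^3/m

4.243 mm^3/m


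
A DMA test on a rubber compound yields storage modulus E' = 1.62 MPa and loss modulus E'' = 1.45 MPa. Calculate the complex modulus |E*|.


|E*| = sqrt(E'^2 + E''^2)
= sqrt(1.62^2 + 1.45^2)
= sqrt(2.6244 + 2.1025)
= 2.174 MPa

2.174 MPa


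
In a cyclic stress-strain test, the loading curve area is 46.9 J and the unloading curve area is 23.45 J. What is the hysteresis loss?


Hysteresis loss = loading - unloading
= 46.9 - 23.45
= 23.45 J

23.45 J


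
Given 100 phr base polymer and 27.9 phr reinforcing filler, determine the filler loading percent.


Filler % = filler / (rubber + filler) * 100
= 27.9 / (100 + 27.9) * 100
= 27.9 / 127.9 * 100
= 21.81%

21.81%


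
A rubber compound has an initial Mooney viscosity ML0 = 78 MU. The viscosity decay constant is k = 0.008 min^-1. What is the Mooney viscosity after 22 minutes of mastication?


ML = ML0 * exp(-k * t)
ML = 78 * exp(-0.008 * 22)
ML = 78 * 0.8386
ML = 65.41 MU

65.41 MU


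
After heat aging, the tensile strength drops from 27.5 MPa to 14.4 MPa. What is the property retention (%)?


Retention = aged / original * 100
= 14.4 / 27.5 * 100
= 52.4%

52.4%


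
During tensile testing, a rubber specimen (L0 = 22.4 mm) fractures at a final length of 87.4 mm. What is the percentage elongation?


Elongation = (Lf - L0) / L0 * 100
= (87.4 - 22.4) / 22.4 * 100
= 65.0 / 22.4 * 100
= 290.2%

290.2%


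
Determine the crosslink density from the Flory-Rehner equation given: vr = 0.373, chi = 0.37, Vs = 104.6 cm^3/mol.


ln(1 - vr) = ln(1 - 0.373) = -0.4668
Numerator = -((-0.4668) + 0.373 + 0.37 * 0.373^2) = 0.0423
Denominator = 104.6 * (0.373^(1/3) - 0.373/2) = 55.7874
nu = 0.0423 / 55.7874 = 7.5879e-04 mol/cm^3

7.5879e-04 mol/cm^3


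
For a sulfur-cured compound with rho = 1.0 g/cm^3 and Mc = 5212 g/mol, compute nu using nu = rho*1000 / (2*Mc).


nu = rho * 1000 / (2 * Mc)
nu = 1.0 * 1000 / (2 * 5212)
nu = 1000.0 / 10424
nu = 0.0959 mol/L

0.0959 mol/L


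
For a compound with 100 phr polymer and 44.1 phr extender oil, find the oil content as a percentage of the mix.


Oil % = oil / (100 + oil) * 100
= 44.1 / (100 + 44.1) * 100
= 44.1 / 144.1 * 100
= 30.6%

30.6%


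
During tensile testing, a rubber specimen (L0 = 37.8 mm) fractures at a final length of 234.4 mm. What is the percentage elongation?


Elongation = (Lf - L0) / L0 * 100
= (234.4 - 37.8) / 37.8 * 100
= 196.6 / 37.8 * 100
= 520.1%

520.1%


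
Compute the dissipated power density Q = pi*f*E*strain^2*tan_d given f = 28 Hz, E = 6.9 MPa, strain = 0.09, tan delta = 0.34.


Q = pi * f * E * strain^2 * tan_d
= pi * 28 * 6.9 * 0.09^2 * 0.34
= pi * 28 * 6.9 * 0.0081 * 0.34
= 1.6716

Q = 1.6716


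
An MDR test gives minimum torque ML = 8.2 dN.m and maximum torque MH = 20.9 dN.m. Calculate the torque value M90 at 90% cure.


M90 = ML + 0.9 * (MH - ML)
M90 = 8.2 + 0.9 * (20.9 - 8.2)
M90 = 8.2 + 0.9 * 12.7
M90 = 19.63 dN.m

19.63 dN.m


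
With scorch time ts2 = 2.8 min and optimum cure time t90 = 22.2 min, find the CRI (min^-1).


CRI = 100 / (t90 - ts2)
= 100 / (22.2 - 2.8)
= 100 / 19.4
= 5.15 min^-1

5.15 min^-1


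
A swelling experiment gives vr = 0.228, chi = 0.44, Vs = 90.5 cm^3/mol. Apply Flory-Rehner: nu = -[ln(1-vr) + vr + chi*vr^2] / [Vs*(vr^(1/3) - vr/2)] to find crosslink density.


ln(1 - vr) = ln(1 - 0.228) = -0.2588
Numerator = -((-0.2588) + 0.228 + 0.44 * 0.228^2) = 0.0079
Denominator = 90.5 * (0.228^(1/3) - 0.228/2) = 44.9705
nu = 0.0079 / 44.9705 = 1.7562e-04 mol/cm^3

1.7562e-04 mol/cm^3


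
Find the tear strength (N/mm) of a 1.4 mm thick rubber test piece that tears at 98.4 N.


Tear strength = force / thickness
= 98.4 / 1.4
= 70.29 N/mm

70.29 N/mm


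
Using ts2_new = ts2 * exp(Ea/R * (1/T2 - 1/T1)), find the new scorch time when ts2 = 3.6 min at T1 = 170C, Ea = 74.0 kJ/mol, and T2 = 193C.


Convert temperatures: T1 = 170 + 273.15 = 443.15 K, T2 = 193 + 273.15 = 466.15 K
ts2_new = 3.6 * exp(74000 / 8.314 * (1/466.15 - 1/443.15))
1/T2 - 1/T1 = -1.1134e-04
ts2_new = 1.34 min

1.34 min


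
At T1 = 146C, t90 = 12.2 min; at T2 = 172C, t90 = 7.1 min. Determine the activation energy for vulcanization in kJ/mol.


T1 = 419.15 K, T2 = 445.15 K
1/T1 - 1/T2 = 1.3935e-04
ln(t1/t2) = ln(12.2/7.1) = 0.5413
Ea = 8.314 * 0.5413 / 1.3935e-04 = 32298.5909 J/mol
Ea = 32.3 kJ/mol

32.3 kJ/mol


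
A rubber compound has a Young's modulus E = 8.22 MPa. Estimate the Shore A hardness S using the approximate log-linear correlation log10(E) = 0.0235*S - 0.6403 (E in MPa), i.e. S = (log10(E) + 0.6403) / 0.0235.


log10(E) = 0.0235*S - 0.6403  =>  S = (log10(E) + 0.6403) / 0.0235
log10(8.22) = 0.914872
S = (0.914872 + 0.6403) / 0.0235 = 1.555172 / 0.0235
S = 66.2

Shore A = 66.2


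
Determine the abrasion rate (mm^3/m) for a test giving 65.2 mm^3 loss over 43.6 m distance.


Rate = volume_loss / distance
= 65.2 / 43.6
= 1.495 mm^3/m

1.495 mm^3/m


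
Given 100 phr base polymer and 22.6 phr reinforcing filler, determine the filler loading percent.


Filler % = filler / (rubber + filler) * 100
= 22.6 / (100 + 22.6) * 100
= 22.6 / 122.6 * 100
= 18.43%

18.43%


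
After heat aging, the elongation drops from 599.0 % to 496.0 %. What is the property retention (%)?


Retention = aged / original * 100
= 496.0 / 599.0 * 100
= 82.8%

82.8%


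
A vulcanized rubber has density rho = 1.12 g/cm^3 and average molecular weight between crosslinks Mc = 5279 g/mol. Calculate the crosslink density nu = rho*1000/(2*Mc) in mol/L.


nu = rho * 1000 / (2 * Mc)
nu = 1.12 * 1000 / (2 * 5279)
nu = 1120.0 / 10558
nu = 0.1061 mol/L

0.1061 mol/L


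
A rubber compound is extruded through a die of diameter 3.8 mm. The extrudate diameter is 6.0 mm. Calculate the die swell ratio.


Die swell ratio = D_extrudate / D_die
= 6.0 / 3.8
= 1.579

Die swell = 1.579


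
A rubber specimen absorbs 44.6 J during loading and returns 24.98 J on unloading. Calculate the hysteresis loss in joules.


Hysteresis loss = loading - unloading
= 44.6 - 24.98
= 19.62 J

19.62 J


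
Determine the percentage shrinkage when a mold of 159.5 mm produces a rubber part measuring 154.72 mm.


Shrinkage = (mold - part) / mold * 100
= (159.5 - 154.72) / 159.5 * 100
= 4.78 / 159.5 * 100
= 3.0%

3.0%


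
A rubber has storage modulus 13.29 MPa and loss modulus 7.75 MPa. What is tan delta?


tan delta = E'' / E'
= 7.75 / 13.29
= 0.5831

tan delta = 0.5831


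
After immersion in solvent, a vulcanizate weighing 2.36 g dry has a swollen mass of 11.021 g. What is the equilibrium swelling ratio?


Q = W_swollen / W_dry
Q = 11.021 / 2.36
Q = 4.67

Q = 4.67


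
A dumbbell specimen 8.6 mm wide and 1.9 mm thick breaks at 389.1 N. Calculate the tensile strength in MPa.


Area = width * thickness = 8.6 * 1.9 = 16.34 mm^2
TS = force / area = 389.1 / 16.34 = 23.81 MPa

23.81 MPa


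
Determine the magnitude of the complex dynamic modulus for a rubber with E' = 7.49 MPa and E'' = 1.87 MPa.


|E*| = sqrt(E'^2 + E''^2)
= sqrt(7.49^2 + 1.87^2)
= sqrt(56.1001 + 3.4969)
= 7.72 MPa

7.72 MPa


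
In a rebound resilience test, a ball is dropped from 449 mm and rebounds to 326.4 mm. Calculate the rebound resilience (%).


Resilience = h_rebound / h_drop * 100
= 326.4 / 449 * 100
= 72.7%

72.7%


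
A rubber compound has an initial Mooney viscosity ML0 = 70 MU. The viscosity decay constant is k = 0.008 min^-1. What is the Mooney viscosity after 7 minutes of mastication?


ML = ML0 * exp(-k * t)
ML = 70 * exp(-0.008 * 7)
ML = 70 * 0.9455
ML = 66.19 MU

66.19 MU


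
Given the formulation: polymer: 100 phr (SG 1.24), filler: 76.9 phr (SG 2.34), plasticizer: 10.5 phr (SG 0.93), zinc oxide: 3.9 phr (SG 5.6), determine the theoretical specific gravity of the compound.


Sum of weights = 191.3
Volume contributions:
  polymer: 100/1.24 = 80.6452
  filler: 76.9/2.34 = 32.8632
  plasticizer: 10.5/0.93 = 11.2903
  zinc oxide: 3.9/5.6 = 0.6964
Sum of volumes = 125.4952
SG = 191.3 / 125.4952 = 1.524

SG = 1.524


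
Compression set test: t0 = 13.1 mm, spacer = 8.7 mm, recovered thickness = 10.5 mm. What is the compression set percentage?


CS = (t0 - recovered) / (t0 - ts) * 100
= (13.1 - 10.5) / (13.1 - 8.7) * 100
= 2.6 / 4.4 * 100
= 59.1%

59.1%


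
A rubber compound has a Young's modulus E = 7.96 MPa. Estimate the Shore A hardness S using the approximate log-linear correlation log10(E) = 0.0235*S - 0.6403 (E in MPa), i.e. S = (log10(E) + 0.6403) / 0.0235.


log10(E) = 0.0235*S - 0.6403  =>  S = (log10(E) + 0.6403) / 0.0235
log10(7.96) = 0.900913
S = (0.900913 + 0.6403) / 0.0235 = 1.541213 / 0.0235
S = 65.6

Shore A = 65.6


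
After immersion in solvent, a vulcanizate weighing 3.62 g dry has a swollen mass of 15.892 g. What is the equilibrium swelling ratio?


Q = W_swollen / W_dry
Q = 15.892 / 3.62
Q = 4.39

Q = 4.39


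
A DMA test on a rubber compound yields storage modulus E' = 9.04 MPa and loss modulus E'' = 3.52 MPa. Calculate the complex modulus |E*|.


|E*| = sqrt(E'^2 + E''^2)
= sqrt(9.04^2 + 3.52^2)
= sqrt(81.7216 + 12.3904)
= 9.701 MPa

9.701 MPa


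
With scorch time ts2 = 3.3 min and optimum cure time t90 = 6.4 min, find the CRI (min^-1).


CRI = 100 / (t90 - ts2)
= 100 / (6.4 - 3.3)
= 100 / 3.1
= 32.26 min^-1

32.26 min^-1


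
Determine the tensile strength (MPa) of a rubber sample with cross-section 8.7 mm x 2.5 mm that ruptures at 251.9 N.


Area = width * thickness = 8.7 * 2.5 = 21.75 mm^2
TS = force / area = 251.9 / 21.75 = 11.58 MPa

11.58 MPa


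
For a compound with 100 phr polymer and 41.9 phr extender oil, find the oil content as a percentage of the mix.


Oil % = oil / (100 + oil) * 100
= 41.9 / (100 + 41.9) * 100
= 41.9 / 141.9 * 100
= 29.53%

29.53%


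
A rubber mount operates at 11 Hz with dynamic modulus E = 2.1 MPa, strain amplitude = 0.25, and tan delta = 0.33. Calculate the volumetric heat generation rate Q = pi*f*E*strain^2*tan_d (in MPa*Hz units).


Q = pi * f * E * strain^2 * tan_d
= pi * 11 * 2.1 * 0.25^2 * 0.33
= pi * 11 * 2.1 * 0.0625 * 0.33
= 1.4968

Q = 1.4968


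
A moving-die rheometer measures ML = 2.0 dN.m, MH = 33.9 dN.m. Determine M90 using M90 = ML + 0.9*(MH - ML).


M90 = ML + 0.9 * (MH - ML)
M90 = 2.0 + 0.9 * (33.9 - 2.0)
M90 = 2.0 + 0.9 * 31.9
M90 = 30.71 dN.m

30.71 dN.m


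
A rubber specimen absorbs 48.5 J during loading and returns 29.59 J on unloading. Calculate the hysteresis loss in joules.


Hysteresis loss = loading - unloading
= 48.5 - 29.59
= 18.91 J

18.91 J


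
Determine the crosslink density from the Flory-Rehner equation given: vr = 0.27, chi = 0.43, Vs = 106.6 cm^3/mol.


ln(1 - vr) = ln(1 - 0.27) = -0.3147
Numerator = -((-0.3147) + 0.27 + 0.43 * 0.27^2) = 0.0134
Denominator = 106.6 * (0.27^(1/3) - 0.27/2) = 54.5078
nu = 0.0134 / 54.5078 = 2.4517e-04 mol/cm^3

2.4517e-04 mol/cm^3


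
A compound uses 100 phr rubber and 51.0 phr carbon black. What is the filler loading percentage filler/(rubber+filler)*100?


Filler % = filler / (rubber + filler) * 100
= 51.0 / (100 + 51.0) * 100
= 51.0 / 151.0 * 100
= 33.77%

33.77%


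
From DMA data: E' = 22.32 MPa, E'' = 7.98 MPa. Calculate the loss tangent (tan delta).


tan delta = E'' / E'
= 7.98 / 22.32
= 0.3575

tan delta = 0.3575


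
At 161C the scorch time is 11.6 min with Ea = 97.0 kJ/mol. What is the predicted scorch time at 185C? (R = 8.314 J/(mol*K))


Convert temperatures: T1 = 161 + 273.15 = 434.15 K, T2 = 185 + 273.15 = 458.15 K
ts2_new = 11.6 * exp(97000 / 8.314 * (1/458.15 - 1/434.15))
1/T2 - 1/T1 = -1.2066e-04
ts2_new = 2.84 min

2.84 min


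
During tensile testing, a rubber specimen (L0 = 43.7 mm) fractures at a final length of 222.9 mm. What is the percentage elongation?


Elongation = (Lf - L0) / L0 * 100
= (222.9 - 43.7) / 43.7 * 100
= 179.2 / 43.7 * 100
= 410.1%

410.1%


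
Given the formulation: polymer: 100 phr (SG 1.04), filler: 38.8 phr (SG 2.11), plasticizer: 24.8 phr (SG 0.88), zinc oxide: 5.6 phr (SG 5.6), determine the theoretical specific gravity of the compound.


Sum of weights = 169.2
Volume contributions:
  polymer: 100/1.04 = 96.1538
  filler: 38.8/2.11 = 18.3886
  plasticizer: 24.8/0.88 = 28.1818
  zinc oxide: 5.6/5.6 = 1.0000
Sum of volumes = 143.7243
SG = 169.2 / 143.7243 = 1.177

SG = 1.177


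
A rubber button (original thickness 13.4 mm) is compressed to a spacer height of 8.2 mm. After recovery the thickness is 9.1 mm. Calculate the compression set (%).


CS = (t0 - recovered) / (t0 - ts) * 100
= (13.4 - 9.1) / (13.4 - 8.2) * 100
= 4.3 / 5.2 * 100
= 82.7%

82.7%


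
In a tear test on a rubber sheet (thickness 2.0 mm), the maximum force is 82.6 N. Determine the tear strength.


Tear strength = force / thickness
= 82.6 / 2.0
= 41.3 N/mm

41.3 N/mm


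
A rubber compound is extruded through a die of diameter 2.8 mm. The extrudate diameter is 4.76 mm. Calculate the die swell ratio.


Die swell ratio = D_extrudate / D_die
= 4.76 / 2.8
= 1.7

Die swell = 1.7


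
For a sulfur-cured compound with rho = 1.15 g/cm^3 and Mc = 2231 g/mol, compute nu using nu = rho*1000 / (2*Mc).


nu = rho * 1000 / (2 * Mc)
nu = 1.15 * 1000 / (2 * 2231)
nu = 1150.0 / 4462
nu = 0.2577 mol/L

0.2577 mol/L


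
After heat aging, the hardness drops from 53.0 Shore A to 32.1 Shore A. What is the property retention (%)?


Retention = aged / original * 100
= 32.1 / 53.0 * 100
= 60.6%

60.6%


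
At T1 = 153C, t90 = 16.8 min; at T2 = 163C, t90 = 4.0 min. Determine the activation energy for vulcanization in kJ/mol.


T1 = 426.15 K, T2 = 436.15 K
1/T1 - 1/T2 = 5.3802e-05
ln(t1/t2) = ln(16.8/4.0) = 1.4351
Ea = 8.314 * 1.4351 / 5.3802e-05 = 221761.3574 J/mol
Ea = 221.76 kJ/mol

221.76 kJ/mol


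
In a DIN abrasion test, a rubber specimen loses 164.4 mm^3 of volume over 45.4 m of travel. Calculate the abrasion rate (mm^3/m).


Rate = volume_loss / distance
= 164.4 / 45.4
= 3.621 mm^3/m

3.621 mm^3/m


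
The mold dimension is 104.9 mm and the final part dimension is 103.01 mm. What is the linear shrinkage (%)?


Shrinkage = (mold - part) / mold * 100
= (104.9 - 103.01) / 104.9 * 100
= 1.89 / 104.9 * 100
= 1.8%

1.8%


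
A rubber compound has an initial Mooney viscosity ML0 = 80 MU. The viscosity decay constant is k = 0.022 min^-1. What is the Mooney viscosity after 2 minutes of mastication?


ML = ML0 * exp(-k * t)
ML = 80 * exp(-0.022 * 2)
ML = 80 * 0.9570
ML = 76.56 MU

76.56 MU


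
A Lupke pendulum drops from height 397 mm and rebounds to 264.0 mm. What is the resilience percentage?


Resilience = h_rebound / h_drop * 100
= 264.0 / 397 * 100
= 66.5%

66.5%


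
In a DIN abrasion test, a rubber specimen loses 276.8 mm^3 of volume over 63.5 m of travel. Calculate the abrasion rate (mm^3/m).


Rate = volume_loss / distance
= 276.8 / 63.5
= 4.359 mm^3/m

4.359 mm^3/m


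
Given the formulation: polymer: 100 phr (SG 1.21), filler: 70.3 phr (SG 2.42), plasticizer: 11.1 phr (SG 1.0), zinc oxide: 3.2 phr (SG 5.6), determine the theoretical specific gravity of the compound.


Sum of weights = 184.6
Volume contributions:
  polymer: 100/1.21 = 82.6446
  filler: 70.3/2.42 = 29.0496
  plasticizer: 11.1/1.0 = 11.1000
  zinc oxide: 3.2/5.6 = 0.5714
Sum of volumes = 123.3656
SG = 184.6 / 123.3656 = 1.496

SG = 1.496


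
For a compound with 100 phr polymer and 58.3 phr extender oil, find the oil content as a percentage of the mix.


Oil % = oil / (100 + oil) * 100
= 58.3 / (100 + 58.3) * 100
= 58.3 / 158.3 * 100
= 36.83%

36.83%


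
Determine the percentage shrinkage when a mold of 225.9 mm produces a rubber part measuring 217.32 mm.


Shrinkage = (mold - part) / mold * 100
= (225.9 - 217.32) / 225.9 * 100
= 8.58 / 225.9 * 100
= 3.8%

3.8%


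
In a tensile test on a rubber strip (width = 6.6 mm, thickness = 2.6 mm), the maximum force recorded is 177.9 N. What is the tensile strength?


Area = width * thickness = 6.6 * 2.6 = 17.16 mm^2
TS = force / area = 177.9 / 17.16 = 10.37 MPa

10.37 MPa


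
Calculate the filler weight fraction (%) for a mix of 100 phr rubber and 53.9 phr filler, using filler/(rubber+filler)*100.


Filler % = filler / (rubber + filler) * 100
= 53.9 / (100 + 53.9) * 100
= 53.9 / 153.9 * 100
= 35.02%

35.02%


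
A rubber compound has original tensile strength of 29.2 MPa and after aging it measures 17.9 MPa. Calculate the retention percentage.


Retention = aged / original * 100
= 17.9 / 29.2 * 100
= 61.3%

61.3%


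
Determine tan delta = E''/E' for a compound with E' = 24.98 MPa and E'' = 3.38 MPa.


tan delta = E'' / E'
= 3.38 / 24.98
= 0.1353

tan delta = 0.1353


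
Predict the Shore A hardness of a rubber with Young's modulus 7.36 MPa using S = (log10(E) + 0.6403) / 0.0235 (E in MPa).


log10(E) = 0.0235*S - 0.6403  =>  S = (log10(E) + 0.6403) / 0.0235
log10(7.36) = 0.866878
S = (0.866878 + 0.6403) / 0.0235 = 1.507178 / 0.0235
S = 64.1

Shore A = 64.1


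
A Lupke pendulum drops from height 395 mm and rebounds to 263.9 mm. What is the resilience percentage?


Resilience = h_rebound / h_drop * 100
= 263.9 / 395 * 100
= 66.8%

66.8%


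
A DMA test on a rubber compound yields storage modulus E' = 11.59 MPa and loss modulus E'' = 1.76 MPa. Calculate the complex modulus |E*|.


|E*| = sqrt(E'^2 + E''^2)
= sqrt(11.59^2 + 1.76^2)
= sqrt(134.3281 + 3.0976)
= 11.723 MPa

11.723 MPa


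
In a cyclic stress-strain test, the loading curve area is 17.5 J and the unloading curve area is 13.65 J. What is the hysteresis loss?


Hysteresis loss = loading - unloading
= 17.5 - 13.65
= 3.85 J

3.85 J


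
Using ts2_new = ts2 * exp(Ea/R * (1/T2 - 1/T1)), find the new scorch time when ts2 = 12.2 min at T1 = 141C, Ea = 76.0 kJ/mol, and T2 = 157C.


Convert temperatures: T1 = 141 + 273.15 = 414.15 K, T2 = 157 + 273.15 = 430.15 K
ts2_new = 12.2 * exp(76000 / 8.314 * (1/430.15 - 1/414.15))
1/T2 - 1/T1 = -8.9814e-05
ts2_new = 5.37 min

5.37 min


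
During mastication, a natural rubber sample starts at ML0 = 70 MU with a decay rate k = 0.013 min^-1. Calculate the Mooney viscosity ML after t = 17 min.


ML = ML0 * exp(-k * t)
ML = 70 * exp(-0.013 * 17)
ML = 70 * 0.8017
ML = 56.12 MU

56.12 MU


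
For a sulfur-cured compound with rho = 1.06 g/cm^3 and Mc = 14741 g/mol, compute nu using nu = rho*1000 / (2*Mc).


nu = rho * 1000 / (2 * Mc)
nu = 1.06 * 1000 / (2 * 14741)
nu = 1060.0 / 29482
nu = 0.0360 mol/L

0.0360 mol/L


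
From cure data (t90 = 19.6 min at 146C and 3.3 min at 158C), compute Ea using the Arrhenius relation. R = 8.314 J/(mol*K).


T1 = 419.15 K, T2 = 431.15 K
1/T1 - 1/T2 = 6.6402e-05
ln(t1/t2) = ln(19.6/3.3) = 1.7816
Ea = 8.314 * 1.7816 / 6.6402e-05 = 223068.6656 J/mol
Ea = 223.07 kJ/mol

223.07 kJ/mol


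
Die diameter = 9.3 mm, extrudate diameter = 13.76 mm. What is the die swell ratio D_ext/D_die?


Die swell ratio = D_extrudate / D_die
= 13.76 / 9.3
= 1.48

Die swell = 1.48


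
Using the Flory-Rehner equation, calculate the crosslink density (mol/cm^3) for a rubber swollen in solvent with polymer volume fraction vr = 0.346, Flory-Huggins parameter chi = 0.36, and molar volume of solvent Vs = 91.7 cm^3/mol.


ln(1 - vr) = ln(1 - 0.346) = -0.4246
Numerator = -((-0.4246) + 0.346 + 0.36 * 0.346^2) = 0.0356
Denominator = 91.7 * (0.346^(1/3) - 0.346/2) = 48.5125
nu = 0.0356 / 48.5125 = 7.3280e-04 mol/cm^3

7.3280e-04 mol/cm^3


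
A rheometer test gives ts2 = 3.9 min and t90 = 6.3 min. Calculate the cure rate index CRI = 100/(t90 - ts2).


CRI = 100 / (t90 - ts2)
= 100 / (6.3 - 3.9)
= 100 / 2.4
= 41.67 min^-1

41.67 min^-1


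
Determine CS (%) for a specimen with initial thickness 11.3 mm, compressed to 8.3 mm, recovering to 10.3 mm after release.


CS = (t0 - recovered) / (t0 - ts) * 100
= (11.3 - 10.3) / (11.3 - 8.3) * 100
= 1.0 / 3.0 * 100
= 33.3%

33.3%


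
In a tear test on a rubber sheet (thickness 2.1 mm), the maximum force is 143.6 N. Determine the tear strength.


Tear strength = force / thickness
= 143.6 / 2.1
= 68.38 N/mm

68.38 N/mm


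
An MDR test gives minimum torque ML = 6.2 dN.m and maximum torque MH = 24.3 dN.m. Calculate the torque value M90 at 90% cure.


M90 = ML + 0.9 * (MH - ML)
M90 = 6.2 + 0.9 * (24.3 - 6.2)
M90 = 6.2 + 0.9 * 18.1
M90 = 22.49 dN.m

22.49 dN.m


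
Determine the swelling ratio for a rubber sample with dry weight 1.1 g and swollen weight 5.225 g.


Q = W_swollen / W_dry
Q = 5.225 / 1.1
Q = 4.75

Q = 4.75


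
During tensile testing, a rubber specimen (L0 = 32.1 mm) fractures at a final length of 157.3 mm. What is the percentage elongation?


Elongation = (Lf - L0) / L0 * 100
= (157.3 - 32.1) / 32.1 * 100
= 125.2 / 32.1 * 100
= 390.0%

390.0%


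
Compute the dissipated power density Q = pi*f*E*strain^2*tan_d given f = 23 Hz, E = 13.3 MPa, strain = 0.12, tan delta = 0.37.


Q = pi * f * E * strain^2 * tan_d
= pi * 23 * 13.3 * 0.12^2 * 0.37
= pi * 23 * 13.3 * 0.0144 * 0.37
= 5.1203

Q = 5.1203


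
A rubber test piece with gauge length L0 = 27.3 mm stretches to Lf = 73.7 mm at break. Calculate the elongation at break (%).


Elongation = (Lf - L0) / L0 * 100
= (73.7 - 27.3) / 27.3 * 100
= 46.4 / 27.3 * 100
= 170.0%

170.0%


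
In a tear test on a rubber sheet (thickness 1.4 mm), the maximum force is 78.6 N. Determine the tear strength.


Tear strength = force / thickness
= 78.6 / 1.4
= 56.14 N/mm

56.14 N/mm


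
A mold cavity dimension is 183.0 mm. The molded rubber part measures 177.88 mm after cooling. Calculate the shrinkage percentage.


Shrinkage = (mold - part) / mold * 100
= (183.0 - 177.88) / 183.0 * 100
= 5.12 / 183.0 * 100
= 2.8%

2.8%


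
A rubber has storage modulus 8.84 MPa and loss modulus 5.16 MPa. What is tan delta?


tan delta = E'' / E'
= 5.16 / 8.84
= 0.5837

tan delta = 0.5837


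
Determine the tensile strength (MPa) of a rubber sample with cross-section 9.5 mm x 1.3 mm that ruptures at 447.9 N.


Area = width * thickness = 9.5 * 1.3 = 12.35 mm^2
TS = force / area = 447.9 / 12.35 = 36.27 MPa

36.27 MPa


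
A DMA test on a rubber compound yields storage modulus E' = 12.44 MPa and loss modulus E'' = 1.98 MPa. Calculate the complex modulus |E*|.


|E*| = sqrt(E'^2 + E''^2)
= sqrt(12.44^2 + 1.98^2)
= sqrt(154.7536 + 3.9204)
= 12.597 MPa

12.597 MPa


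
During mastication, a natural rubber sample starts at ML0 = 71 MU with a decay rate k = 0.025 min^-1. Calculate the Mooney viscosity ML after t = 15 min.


ML = ML0 * exp(-k * t)
ML = 71 * exp(-0.025 * 15)
ML = 71 * 0.6873
ML = 48.8 MU

48.8 MU


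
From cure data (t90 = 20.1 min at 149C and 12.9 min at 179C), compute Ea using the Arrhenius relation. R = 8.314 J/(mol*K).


T1 = 422.15 K, T2 = 452.15 K
1/T1 - 1/T2 = 1.5717e-04
ln(t1/t2) = ln(20.1/12.9) = 0.4435
Ea = 8.314 * 0.4435 / 1.5717e-04 = 23459.8039 J/mol
Ea = 23.46 kJ/mol

23.46 kJ/mol


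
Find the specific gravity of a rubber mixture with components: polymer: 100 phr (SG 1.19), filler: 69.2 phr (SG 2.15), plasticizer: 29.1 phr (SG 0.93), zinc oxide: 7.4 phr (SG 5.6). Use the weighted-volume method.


Sum of weights = 205.7
Volume contributions:
  polymer: 100/1.19 = 84.0336
  filler: 69.2/2.15 = 32.1860
  plasticizer: 29.1/0.93 = 31.2903
  zinc oxide: 7.4/5.6 = 1.3214
Sum of volumes = 148.8314
SG = 205.7 / 148.8314 = 1.382

SG = 1.382


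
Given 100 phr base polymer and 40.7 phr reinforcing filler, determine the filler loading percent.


Filler % = filler / (rubber + filler) * 100
= 40.7 / (100 + 40.7) * 100
= 40.7 / 140.7 * 100
= 28.93%

28.93%


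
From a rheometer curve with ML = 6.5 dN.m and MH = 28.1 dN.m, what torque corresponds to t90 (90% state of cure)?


M90 = ML + 0.9 * (MH - ML)
M90 = 6.5 + 0.9 * (28.1 - 6.5)
M90 = 6.5 + 0.9 * 21.6
M90 = 25.94 dN.m

25.94 dN.m
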